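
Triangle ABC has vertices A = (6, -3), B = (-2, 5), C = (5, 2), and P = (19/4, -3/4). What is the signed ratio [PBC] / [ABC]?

5/8

[ABC] = ½·(6·(5−2) + (-2)·(2−(-3)) + 5·(-3−5)) = ½·(18 − 10 − 40) = -16.
[PBC] = ½·((19/4)·(5−2) + (-2)·(2−(-3/4)) + 5·(-3/4−5)) = ½·(57/4 − 11/2 − 115/4) = -10, so the ratio is (-10)/(-16) = 5/8.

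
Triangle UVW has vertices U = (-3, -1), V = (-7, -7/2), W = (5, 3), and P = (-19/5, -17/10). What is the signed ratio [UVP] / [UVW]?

[UVW] = ½·((-3)·(-7/2−3) + (-7)·(3−(-1)) + 5·(-1−(-7/2))) = ½·(39/2 − 28 + 25/2) = 2.
[UVP] = ½·((-3)·(-7/2−(-17/10)) + (-7)·(-17/10−(-1)) + (-19/5)·(-1−(-7/2))) = ½·(27/5 + 49/10 − 19/2) = 2/5, so the ratio is (2/5)/2 = 1/5.

1/5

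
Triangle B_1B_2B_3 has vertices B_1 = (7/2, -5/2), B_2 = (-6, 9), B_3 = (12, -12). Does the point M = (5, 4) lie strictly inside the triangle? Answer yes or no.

no

Barycentric coordinates of M: (-94/5, 139/15, 158/15).
The three coordinates are negative, positive, positive; a point is interior exactly when all three are positive.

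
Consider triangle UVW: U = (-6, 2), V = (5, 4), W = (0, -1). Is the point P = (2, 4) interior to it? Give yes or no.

no

Barycentric coordinates of P: (1/3, 4/5, -2/15).
The three coordinates are positive, positive, negative; a point is interior exactly when all three are positive.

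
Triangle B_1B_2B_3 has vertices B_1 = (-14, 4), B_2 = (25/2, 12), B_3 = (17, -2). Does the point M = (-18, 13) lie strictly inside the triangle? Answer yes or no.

Barycentric coordinates of M: (845/814, 255/407, -541/814).
The three coordinates are positive, positive, negative; a point is interior exactly when all three are positive.

no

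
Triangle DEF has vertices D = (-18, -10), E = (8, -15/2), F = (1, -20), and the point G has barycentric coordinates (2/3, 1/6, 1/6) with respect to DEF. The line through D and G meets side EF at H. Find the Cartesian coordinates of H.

(9/2, -55/4)

Line DG meets EF where the D-coordinate vanishes; zeroing G's D-weight and renormalizing leaves E, F-weights 1/6 : 1/6 → (1/2, 1/2).
So H = (1/2)·E + (1/2)·F = (9/2, -55/4).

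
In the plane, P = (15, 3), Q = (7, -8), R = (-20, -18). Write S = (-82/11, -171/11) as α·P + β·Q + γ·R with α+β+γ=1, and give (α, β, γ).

Signed area of the reference triangle: [PQR] = ½·(15·(-8−(-18)) + 7·(-18−3) + (-20)·(3−(-8))) = ½·(150 − 147 − 220) = -217/2.
[SQR] = ½·((-82/11)·(-8−(-18)) + 7·(-18−(-171/11)) + (-20)·(-171/11−(-8))) = ½·(-820/11 − 189/11 + 1660/11) = 651/22, so the P-coordinate is (651/22)/(-217/2) = -3/11.
[PSR] = ½·(15·(-171/11−(-18)) + (-82/11)·(-18−3) + (-20)·(3−(-171/11))) = ½·(405/11 + 1722/11 − 4080/11) = -1953/22, so the Q-coordinate is 9/11.
[PQS] = ½·(15·(-8−(-171/11)) + 7·(-171/11−3) + (-82/11)·(3−(-8))) = ½·(1245/11 − 1428/11 − 82) = -1085/22, so the R-coordinate is 5/11.

(-3/11, 9/11, 5/11)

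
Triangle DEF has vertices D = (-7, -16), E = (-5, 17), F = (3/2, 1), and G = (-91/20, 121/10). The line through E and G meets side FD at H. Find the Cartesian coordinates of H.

(-11/4, -15/2)

Barycentric coordinates of G with respect to DEF: (1/10, 4/5, 1/10).
On side FD the E-coordinate is zero; dropping G's E-weight 4/5 and renormalizing the remaining 1/10 : 1/10 gives weights 1/2, 1/2 on F, D.
H = (1/2)·(3/2, 1) + (1/2)·(-7, -16) = (-11/4, -15/2).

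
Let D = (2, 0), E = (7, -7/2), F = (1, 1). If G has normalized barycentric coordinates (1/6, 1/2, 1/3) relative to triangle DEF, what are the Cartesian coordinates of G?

(25/6, -17/12)

G = (1/6)·D + (1/2)·E + (1/3)·F.
x-coordinate: (1/6)·2 + (1/2)·7 + (1/3)·1 = 25/6.
y-coordinate: (1/6)·0 + (1/2)·(-7/2) + (1/3)·1 = -17/12.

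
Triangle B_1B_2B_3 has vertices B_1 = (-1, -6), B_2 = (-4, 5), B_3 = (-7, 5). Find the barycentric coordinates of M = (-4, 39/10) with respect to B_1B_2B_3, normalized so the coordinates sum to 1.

(1/10, 4/5, 1/10)

Signed area of the reference triangle: [B_1B_2B_3] = ½·((-1)·(5−5) + (-4)·(5−(-6)) + (-7)·(-6−5)) = ½·(0 − 44 + 77) = 33/2.
[MB_2B_3] = ½·((-4)·(5−5) + (-4)·(5−(39/10)) + (-7)·(39/10−5)) = ½·(0 − 22/5 + 77/10) = 33/20, so the B_1-coordinate is (33/20)/(33/2) = 1/10.
[B_1MB_3] = ½·((-1)·(39/10−5) + (-4)·(5−(-6)) + (-7)·(-6−(39/10))) = ½·(11/10 − 44 + 693/10) = 66/5, so the B_2-coordinate is 4/5.
[B_1B_2M] = ½·((-1)·(5−(39/10)) + (-4)·(39/10−(-6)) + (-4)·(-6−5)) = ½·(-11/10 − 198/5 + 44) = 33/20, so the B_3-coordinate is 1/10.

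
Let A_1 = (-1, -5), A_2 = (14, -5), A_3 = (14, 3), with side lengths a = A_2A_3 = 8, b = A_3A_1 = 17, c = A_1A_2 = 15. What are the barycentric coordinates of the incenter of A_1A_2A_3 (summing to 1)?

(1/5, 17/40, 3/8)

The incenter has barycentric coordinates proportional to the opposite side lengths: (8 : 17 : 15).
Normalizing by 8+17+15 = 40 gives (1/5, 17/40, 3/8).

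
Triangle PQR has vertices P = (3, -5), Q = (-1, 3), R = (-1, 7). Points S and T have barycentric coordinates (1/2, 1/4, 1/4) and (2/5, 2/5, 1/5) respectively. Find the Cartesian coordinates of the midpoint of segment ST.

(4/5, 3/10)

Barycentric coordinates of the midpoint are the average: (9/20, 13/40, 9/40).
Converting: (9/20)·P + (13/40)·Q + (9/40)·R = (4/5, 3/10).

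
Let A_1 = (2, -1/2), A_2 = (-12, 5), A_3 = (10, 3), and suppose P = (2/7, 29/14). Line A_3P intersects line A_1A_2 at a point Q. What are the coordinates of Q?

Barycentric coordinates of P with respect to A_1A_2A_3: (3/7, 2/7, 2/7).
On side A_1A_2 the A_3-coordinate is zero; dropping P's A_3-weight 2/7 and renormalizing the remaining 3/7 : 2/7 gives weights 3/5, 2/5 on A_1, A_2.
Q = (3/5)·(2, -1/2) + (2/5)·(-12, 5) = (-18/5, 17/10).

(-18/5, 17/10)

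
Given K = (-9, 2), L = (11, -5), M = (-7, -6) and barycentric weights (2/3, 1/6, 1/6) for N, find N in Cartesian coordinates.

(-16/3, -1/2)

N = (2/3)·K + (1/6)·L + (1/6)·M.
x-coordinate: (2/3)·(-9) + (1/6)·11 + (1/6)·(-7) = -16/3.
y-coordinate: (2/3)·2 + (1/6)·(-5) + (1/6)·(-6) = -1/2.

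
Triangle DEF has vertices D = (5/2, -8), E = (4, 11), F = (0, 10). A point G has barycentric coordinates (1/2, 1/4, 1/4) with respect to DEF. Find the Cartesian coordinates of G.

(9/4, 5/4)

G = (1/2)·D + (1/4)·E + (1/4)·F.
x-coordinate: (1/2)·(5/2) + (1/4)·4 + (1/4)·0 = 9/4.
y-coordinate: (1/2)·(-8) + (1/4)·11 + (1/4)·10 = 5/4.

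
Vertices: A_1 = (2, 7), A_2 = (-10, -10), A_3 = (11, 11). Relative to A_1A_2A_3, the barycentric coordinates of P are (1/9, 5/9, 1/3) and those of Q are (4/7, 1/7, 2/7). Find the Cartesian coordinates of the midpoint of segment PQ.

Barycentric coordinates of the midpoint are the average: (43/126, 22/63, 13/42).
Converting: (43/126)·A_1 + (22/63)·A_2 + (13/42)·A_3 = (25/42, 145/63).

(25/42, 145/63)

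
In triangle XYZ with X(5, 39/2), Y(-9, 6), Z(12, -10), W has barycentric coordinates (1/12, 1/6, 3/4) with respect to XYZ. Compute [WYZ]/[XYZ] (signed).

1/12

The signed ratio [WYZ]/[XYZ] equals the barycentric coordinate of W at vertex X, which is 1/12.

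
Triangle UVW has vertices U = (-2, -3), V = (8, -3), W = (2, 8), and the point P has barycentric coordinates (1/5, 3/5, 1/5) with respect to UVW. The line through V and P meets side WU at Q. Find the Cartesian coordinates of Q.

(0, 5/2)

Line VP meets WU where the V-coordinate vanishes; zeroing P's V-weight and renormalizing leaves W, U-weights 1/5 : 1/5 → (1/2, 1/2).
So Q = (1/2)·W + (1/2)·U = (0, 5/2).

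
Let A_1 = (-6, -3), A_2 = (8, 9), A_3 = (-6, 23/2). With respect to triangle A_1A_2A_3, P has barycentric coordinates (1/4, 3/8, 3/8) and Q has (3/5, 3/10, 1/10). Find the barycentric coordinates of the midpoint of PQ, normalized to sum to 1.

Since both coordinate triples sum to 1, the midpoint's barycentrics are the componentwise average.
(1/4+3/5)/2 = 17/40; similarly 27/80 and 19/80.

(17/40, 27/80, 19/80)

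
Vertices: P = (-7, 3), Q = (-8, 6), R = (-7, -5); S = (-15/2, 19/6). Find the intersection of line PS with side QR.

(-31/4, 13/4)

Barycentric coordinates of S with respect to PQR: (1/3, 1/2, 1/6).
On side QR the P-coordinate is zero; dropping S's P-weight 1/3 and renormalizing the remaining 1/2 : 1/6 gives weights 3/4, 1/4 on Q, R.
T = (3/4)·(-8, 6) + (1/4)·(-7, -5) = (-31/4, 13/4).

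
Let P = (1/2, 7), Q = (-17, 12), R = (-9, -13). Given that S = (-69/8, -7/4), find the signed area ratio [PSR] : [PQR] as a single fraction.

[PQR] = ½·((1/2)·(12−(-13)) + (-17)·(-13−7) + (-9)·(7−12)) = ½·(25/2 + 340 + 45) = 795/4.
[PSR] = ½·((1/2)·(-7/4−(-13)) + (-69/8)·(-13−7) + (-9)·(7−(-7/4))) = ½·(45/8 + 345/2 − 315/4) = 795/16, so the ratio is (795/16)/(795/4) = 1/4.

1/4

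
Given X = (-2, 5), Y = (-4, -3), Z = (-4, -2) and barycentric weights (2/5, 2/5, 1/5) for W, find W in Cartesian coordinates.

(-16/5, 2/5)

W = (2/5)·X + (2/5)·Y + (1/5)·Z.
x-coordinate: (2/5)·(-2) + (2/5)·(-4) + (1/5)·(-4) = -16/5.
y-coordinate: (2/5)·5 + (2/5)·(-3) + (1/5)·(-2) = 2/5.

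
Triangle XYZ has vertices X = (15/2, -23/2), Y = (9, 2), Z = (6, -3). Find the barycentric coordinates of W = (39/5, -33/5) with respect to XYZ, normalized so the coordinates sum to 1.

(3/5, 3/10, 1/10)

Signed area of the reference triangle: [XYZ] = ½·((15/2)·(2−(-3)) + 9·(-3−(-23/2)) + 6·(-23/2−2)) = ½·(75/2 + 153/2 − 81) = 33/2.
[WYZ] = ½·((39/5)·(2−(-3)) + 9·(-3−(-33/5)) + 6·(-33/5−2)) = ½·(39 + 162/5 − 258/5) = 99/10, so the X-coordinate is (99/10)/(33/2) = 3/5.
[XWZ] = ½·((15/2)·(-33/5−(-3)) + (39/5)·(-3−(-23/2)) + 6·(-23/2−(-33/5))) = ½·(-27 + 663/10 − 147/5) = 99/20, so the Y-coordinate is 3/10.
[XYW] = ½·((15/2)·(2−(-33/5)) + 9·(-33/5−(-23/2)) + (39/5)·(-23/2−2)) = ½·(129/2 + 441/10 − 1053/10) = 33/20, so the Z-coordinate is 1/10.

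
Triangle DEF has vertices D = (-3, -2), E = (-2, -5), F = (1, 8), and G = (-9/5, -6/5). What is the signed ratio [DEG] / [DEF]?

[DEF] = ½·((-3)·(-5−8) + (-2)·(8−(-2)) + 1·(-2−(-5))) = ½·(39 − 20 + 3) = 11.
[DEG] = ½·((-3)·(-5−(-6/5)) + (-2)·(-6/5−(-2)) + (-9/5)·(-2−(-5))) = ½·(57/5 − 8/5 − 27/5) = 11/5, so the ratio is (11/5)/11 = 1/5.

1/5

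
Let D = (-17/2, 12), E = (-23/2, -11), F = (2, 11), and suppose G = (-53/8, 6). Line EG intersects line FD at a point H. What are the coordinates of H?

Barycentric coordinates of G with respect to DEF: (1/2, 1/4, 1/4).
On side FD the E-coordinate is zero; dropping G's E-weight 1/4 and renormalizing the remaining 1/4 : 1/2 gives weights 1/3, 2/3 on F, D.
H = (1/3)·(2, 11) + (2/3)·(-17/2, 12) = (-5, 35/3).

(-5, 35/3)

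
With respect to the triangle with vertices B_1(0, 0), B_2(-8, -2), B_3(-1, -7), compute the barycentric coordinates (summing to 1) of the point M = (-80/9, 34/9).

(2/3, 11/9, -8/9)

Signed area of the reference triangle: [B_1B_2B_3] = ½·(0·(-2−(-7)) + (-8)·(-7−0) + (-1)·(0−(-2))) = ½·(0 + 56 − 2) = 27.
[MB_2B_3] = ½·((-80/9)·(-2−(-7)) + (-8)·(-7−(34/9)) + (-1)·(34/9−(-2))) = ½·(-400/9 + 776/9 − 52/9) = 18, so the B_1-coordinate is 18/27 = 2/3.
[B_1MB_3] = ½·(0·(34/9−(-7)) + (-80/9)·(-7−0) + (-1)·(0−(34/9))) = ½·(0 + 560/9 + 34/9) = 33, so the B_2-coordinate is 11/9.
[B_1B_2M] = ½·(0·(-2−(34/9)) + (-8)·(34/9−0) + (-80/9)·(0−(-2))) = ½·(0 − 272/9 − 160/9) = -24, so the B_3-coordinate is -8/9.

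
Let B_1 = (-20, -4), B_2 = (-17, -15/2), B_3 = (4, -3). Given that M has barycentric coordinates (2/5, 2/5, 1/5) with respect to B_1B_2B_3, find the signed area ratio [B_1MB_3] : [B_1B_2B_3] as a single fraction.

2/5

The signed ratio [B_1MB_3]/[B_1B_2B_3] equals the barycentric coordinate of M at vertex B_2, which is 2/5.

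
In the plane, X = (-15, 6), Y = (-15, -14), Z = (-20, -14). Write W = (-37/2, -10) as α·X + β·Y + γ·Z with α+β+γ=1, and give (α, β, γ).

(1/5, 1/10, 7/10)

Signed area of the reference triangle: [XYZ] = ½·((-15)·(-14−(-14)) + (-15)·(-14−6) + (-20)·(6−(-14))) = ½·(0 + 300 − 400) = -50.
[WYZ] = ½·((-37/2)·(-14−(-14)) + (-15)·(-14−(-10)) + (-20)·(-10−(-14))) = ½·(0 + 60 − 80) = -10, so the X-coordinate is (-10)/(-50) = 1/5.
[XWZ] = ½·((-15)·(-10−(-14)) + (-37/2)·(-14−6) + (-20)·(6−(-10))) = ½·(-60 + 370 − 320) = -5, so the Y-coordinate is 1/10.
[XYW] = ½·((-15)·(-14−(-10)) + (-15)·(-10−6) + (-37/2)·(6−(-14))) = ½·(60 + 240 − 370) = -35, so the Z-coordinate is 7/10.
Check: 1/5 + 1/10 + 7/10 = 1.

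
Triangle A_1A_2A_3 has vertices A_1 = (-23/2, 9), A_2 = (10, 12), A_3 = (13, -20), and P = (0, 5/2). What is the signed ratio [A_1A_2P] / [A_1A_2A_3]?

1/4

[A_1A_2A_3] = ½·((-23/2)·(12−(-20)) + 10·(-20−9) + 13·(9−12)) = ½·(-368 − 290 − 39) = -697/2.
[A_1A_2P] = ½·((-23/2)·(12−(5/2)) + 10·(5/2−9) + 0·(9−12)) = ½·(-437/4 − 65 + 0) = -697/8, so the ratio is (-697/8)/(-697/2) = 1/4.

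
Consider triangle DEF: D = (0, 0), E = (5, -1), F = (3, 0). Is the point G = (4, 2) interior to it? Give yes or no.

no

Barycentric coordinates of G: (-5/3, -2, 14/3).
The three coordinates are negative, negative, positive; a point is interior exactly when all three are positive.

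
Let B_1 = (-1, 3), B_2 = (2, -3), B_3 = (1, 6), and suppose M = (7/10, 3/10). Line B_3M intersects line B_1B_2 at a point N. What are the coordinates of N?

Barycentric coordinates of M with respect to B_1B_2B_3: (2/5, 1/2, 1/10).
On side B_1B_2 the B_3-coordinate is zero; dropping M's B_3-weight 1/10 and renormalizing the remaining 2/5 : 1/2 gives weights 4/9, 5/9 on B_1, B_2.
N = (4/9)·(-1, 3) + (5/9)·(2, -3) = (2/3, -1/3).

(2/3, -1/3)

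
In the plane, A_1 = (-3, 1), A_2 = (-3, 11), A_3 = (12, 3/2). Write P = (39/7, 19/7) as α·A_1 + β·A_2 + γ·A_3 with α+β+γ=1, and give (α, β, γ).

(2/7, 1/7, 4/7)

Signed area of the reference triangle: [A_1A_2A_3] = ½·((-3)·(11−(3/2)) + (-3)·(3/2−1) + 12·(1−11)) = ½·(-57/2 − 3/2 − 120) = -75.
[PA_2A_3] = ½·((39/7)·(11−(3/2)) + (-3)·(3/2−(19/7)) + 12·(19/7−11)) = ½·(741/14 + 51/14 − 696/7) = -150/7, so the A_1-coordinate is (-150/7)/(-75) = 2/7.
[A_1PA_3] = ½·((-3)·(19/7−(3/2)) + (39/7)·(3/2−1) + 12·(1−(19/7))) = ½·(-51/14 + 39/14 − 144/7) = -75/7, so the A_2-coordinate is 1/7.
[A_1A_2P] = ½·((-3)·(11−(19/7)) + (-3)·(19/7−1) + (39/7)·(1−11)) = ½·(-174/7 − 36/7 − 390/7) = -300/7, so the A_3-coordinate is 4/7.
Check: 2/7 + 1/7 + 4/7 = 1.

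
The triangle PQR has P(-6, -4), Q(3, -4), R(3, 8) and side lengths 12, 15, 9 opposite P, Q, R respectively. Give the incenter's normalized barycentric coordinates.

The incenter has barycentric coordinates proportional to the opposite side lengths: (12 : 15 : 9).
Normalizing by 12+15+9 = 36 gives (1/3, 5/12, 1/4).

(1/3, 5/12, 1/4)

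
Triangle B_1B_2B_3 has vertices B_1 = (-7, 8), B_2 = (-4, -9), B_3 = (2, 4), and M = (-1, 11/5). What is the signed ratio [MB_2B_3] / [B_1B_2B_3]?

1/5

[B_1B_2B_3] = ½·((-7)·(-9−4) + (-4)·(4−8) + 2·(8−(-9))) = ½·(91 + 16 + 34) = 141/2.
[MB_2B_3] = ½·((-1)·(-9−4) + (-4)·(4−(11/5)) + 2·(11/5−(-9))) = ½·(13 − 36/5 + 112/5) = 141/10, so the ratio is (141/10)/(141/2) = 1/5.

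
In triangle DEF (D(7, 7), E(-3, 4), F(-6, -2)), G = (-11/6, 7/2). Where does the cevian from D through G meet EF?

(-18/5, 14/5)

Barycentric coordinates of G with respect to DEF: (1/6, 2/3, 1/6).
On side EF the D-coordinate is zero; dropping G's D-weight 1/6 and renormalizing the remaining 2/3 : 1/6 gives weights 4/5, 1/5 on E, F.
H = (4/5)·(-3, 4) + (1/5)·(-6, -2) = (-18/5, 14/5).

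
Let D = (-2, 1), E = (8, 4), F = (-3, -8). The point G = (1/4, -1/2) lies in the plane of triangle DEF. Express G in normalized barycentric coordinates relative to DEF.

(1/2, 1/4, 1/4)

Signed area of the reference triangle: [DEF] = ½·((-2)·(4−(-8)) + 8·(-8−1) + (-3)·(1−4)) = ½·(-24 − 72 + 9) = -87/2.
[GEF] = ½·((1/4)·(4−(-8)) + 8·(-8−(-1/2)) + (-3)·(-1/2−4)) = ½·(3 − 60 + 27/2) = -87/4, so the D-coordinate is (-87/4)/(-87/2) = 1/2.
[DGF] = ½·((-2)·(-1/2−(-8)) + (1/4)·(-8−1) + (-3)·(1−(-1/2))) = ½·(-15 − 9/4 − 9/2) = -87/8, so the E-coordinate is 1/4.
[DEG] = ½·((-2)·(4−(-1/2)) + 8·(-1/2−1) + (1/4)·(1−4)) = ½·(-9 − 12 − 3/4) = -87/8, so the F-coordinate is 1/4.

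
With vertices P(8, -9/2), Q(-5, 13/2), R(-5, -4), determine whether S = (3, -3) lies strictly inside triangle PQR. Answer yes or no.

yes

Barycentric coordinates of S: (8/13, 34/273, 71/273).
The three coordinates are positive, positive, positive; a point is interior exactly when all three are positive.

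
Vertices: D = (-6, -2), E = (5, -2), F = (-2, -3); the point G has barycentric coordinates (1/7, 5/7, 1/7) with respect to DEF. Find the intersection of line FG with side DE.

(19/6, -2)

Line FG meets DE where the F-coordinate vanishes; zeroing G's F-weight and renormalizing leaves D, E-weights 1/7 : 5/7 → (1/6, 5/6).
So H = (1/6)·D + (5/6)·E = (19/6, -2).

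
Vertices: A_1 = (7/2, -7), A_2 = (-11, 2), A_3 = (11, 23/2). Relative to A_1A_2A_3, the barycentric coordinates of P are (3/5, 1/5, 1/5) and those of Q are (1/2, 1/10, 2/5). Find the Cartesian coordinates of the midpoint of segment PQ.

(143/40, -1/10)

Barycentric coordinates of the midpoint are the average: (11/20, 3/20, 3/10).
Converting: (11/20)·A_1 + (3/20)·A_2 + (3/10)·A_3 = (143/40, -1/10).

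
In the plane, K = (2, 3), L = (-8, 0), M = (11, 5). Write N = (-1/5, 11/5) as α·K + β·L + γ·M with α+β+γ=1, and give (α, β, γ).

(2/5, 2/5, 1/5)

Signed area of the reference triangle: [KLM] = ½·(2·(0−5) + (-8)·(5−3) + 11·(3−0)) = ½·(-10 − 16 + 33) = 7/2.
[NLM] = ½·((-1/5)·(0−5) + (-8)·(5−(11/5)) + 11·(11/5−0)) = ½·(1 − 112/5 + 121/5) = 7/5, so the K-coordinate is (7/5)/(7/2) = 2/5.
[KNM] = ½·(2·(11/5−5) + (-1/5)·(5−3) + 11·(3−(11/5))) = ½·(-28/5 − 2/5 + 44/5) = 7/5, so the L-coordinate is 2/5.
[KLN] = ½·(2·(0−(11/5)) + (-8)·(11/5−3) + (-1/5)·(3−0)) = ½·(-22/5 + 32/5 − 3/5) = 7/10, so the M-coordinate is 1/5.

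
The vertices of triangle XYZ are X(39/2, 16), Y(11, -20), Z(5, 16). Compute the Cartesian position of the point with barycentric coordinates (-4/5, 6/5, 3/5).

W = (-4/5)·X + (6/5)·Y + (3/5)·Z.
x-coordinate: (-4/5)·(39/2) + (6/5)·11 + (3/5)·5 = 3/5.
y-coordinate: (-4/5)·16 + (6/5)·(-20) + (3/5)·16 = -136/5.

(3/5, -136/5)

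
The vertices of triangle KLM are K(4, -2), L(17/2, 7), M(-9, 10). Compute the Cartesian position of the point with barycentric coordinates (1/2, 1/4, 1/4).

(15/8, 13/4)

N = (1/2)·K + (1/4)·L + (1/4)·M.
x-coordinate: (1/2)·4 + (1/4)·(17/2) + (1/4)·(-9) = 15/8.
y-coordinate: (1/2)·(-2) + (1/4)·7 + (1/4)·10 = 13/4.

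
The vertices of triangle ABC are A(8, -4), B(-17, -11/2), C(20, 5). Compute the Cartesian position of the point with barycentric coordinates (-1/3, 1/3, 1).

(35/3, 9/2)

P = (-1/3)·A + (1/3)·B + 1·C.
x-coordinate: (-1/3)·8 + (1/3)·(-17) + 1·20 = 35/3.
y-coordinate: (-1/3)·(-4) + (1/3)·(-11/2) + 1·5 = 9/2.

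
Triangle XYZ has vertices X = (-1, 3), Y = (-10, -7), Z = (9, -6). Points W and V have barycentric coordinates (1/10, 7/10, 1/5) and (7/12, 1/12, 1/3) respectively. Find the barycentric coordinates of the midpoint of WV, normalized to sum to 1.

Since both coordinate triples sum to 1, the midpoint's barycentrics are the componentwise average.
(1/10+7/12)/2 = 41/120; similarly 47/120 and 4/15.

(41/120, 47/120, 4/15)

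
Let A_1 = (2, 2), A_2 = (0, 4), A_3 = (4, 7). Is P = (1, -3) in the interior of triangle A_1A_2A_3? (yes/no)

no

Barycentric coordinates of P: (31/14, -5/14, -6/7).
The three coordinates are positive, negative, negative; a point is interior exactly when all three are positive.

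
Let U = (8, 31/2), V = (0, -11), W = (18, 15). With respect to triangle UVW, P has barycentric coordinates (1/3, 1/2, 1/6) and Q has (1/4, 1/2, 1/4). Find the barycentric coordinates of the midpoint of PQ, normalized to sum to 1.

Since both coordinate triples sum to 1, the midpoint's barycentrics are the componentwise average.
(1/3+1/4)/2 = 7/24; similarly 1/2 and 5/24.

(7/24, 1/2, 5/24)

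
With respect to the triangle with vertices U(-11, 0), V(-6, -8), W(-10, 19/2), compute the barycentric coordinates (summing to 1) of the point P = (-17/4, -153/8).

Signed area of the reference triangle: [UVW] = ½·((-11)·(-8−(19/2)) + (-6)·(19/2−0) + (-10)·(0−(-8))) = ½·(385/2 − 57 − 80) = 111/4.
[PVW] = ½·((-17/4)·(-8−(19/2)) + (-6)·(19/2−(-153/8)) + (-10)·(-153/8−(-8))) = ½·(595/8 − 687/4 + 445/4) = 111/16, so the U-coordinate is (111/16)/(111/4) = 1/4.
[UPW] = ½·((-11)·(-153/8−(19/2)) + (-17/4)·(19/2−0) + (-10)·(0−(-153/8))) = ½·(2519/8 − 323/8 − 765/4) = 333/8, so the V-coordinate is 3/2.
[UVP] = ½·((-11)·(-8−(-153/8)) + (-6)·(-153/8−0) + (-17/4)·(0−(-8))) = ½·(-979/8 + 459/4 − 34) = -333/16, so the W-coordinate is -3/4.
Check: 1/4 + 3/2 − 3/4 = 1.

(1/4, 3/2, -3/4)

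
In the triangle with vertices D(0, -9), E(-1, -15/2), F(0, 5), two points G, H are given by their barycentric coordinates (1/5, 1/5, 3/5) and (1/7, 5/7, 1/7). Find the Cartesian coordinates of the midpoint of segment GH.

(-16/35, -109/35)

Barycentric coordinates of the midpoint are the average: (6/35, 16/35, 13/35).
Converting: (6/35)·D + (16/35)·E + (13/35)·F = (-16/35, -109/35).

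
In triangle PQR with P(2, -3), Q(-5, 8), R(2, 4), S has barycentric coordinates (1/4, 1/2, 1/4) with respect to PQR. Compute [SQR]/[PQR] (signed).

1/4

The signed ratio [SQR]/[PQR] equals the barycentric coordinate of S at vertex P, which is 1/4.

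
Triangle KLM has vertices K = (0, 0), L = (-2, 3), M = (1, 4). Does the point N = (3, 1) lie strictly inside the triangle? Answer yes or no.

Barycentric coordinates of N: (1, -1, 1).
The three coordinates are positive, negative, positive; a point is interior exactly when all three are positive.

no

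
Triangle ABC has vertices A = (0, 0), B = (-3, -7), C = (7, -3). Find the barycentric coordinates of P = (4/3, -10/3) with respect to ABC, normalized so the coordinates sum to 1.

(1/3, 1/3, 1/3)

Signed area of the reference triangle: [ABC] = ½·(0·(-7−(-3)) + (-3)·(-3−0) + 7·(0−(-7))) = ½·(0 + 9 + 49) = 29.
[PBC] = ½·((4/3)·(-7−(-3)) + (-3)·(-3−(-10/3)) + 7·(-10/3−(-7))) = ½·(-16/3 − 1 + 77/3) = 29/3, so the A-coordinate is (29/3)/29 = 1/3.
[APC] = ½·(0·(-10/3−(-3)) + (4/3)·(-3−0) + 7·(0−(-10/3))) = ½·(0 − 4 + 70/3) = 29/3, so the B-coordinate is 1/3.
[ABP] = ½·(0·(-7−(-10/3)) + (-3)·(-10/3−0) + (4/3)·(0−(-7))) = ½·(0 + 10 + 28/3) = 29/3, so the C-coordinate is 1/3.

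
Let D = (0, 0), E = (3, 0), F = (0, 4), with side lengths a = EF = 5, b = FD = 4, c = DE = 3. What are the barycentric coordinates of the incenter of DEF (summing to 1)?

The incenter has barycentric coordinates proportional to the opposite side lengths: (5 : 4 : 3).
Normalizing by 5+4+3 = 12 gives (5/12, 1/3, 1/4).

(5/12, 1/3, 1/4)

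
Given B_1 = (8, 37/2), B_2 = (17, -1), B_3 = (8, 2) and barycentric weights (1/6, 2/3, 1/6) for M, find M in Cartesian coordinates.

(14, 11/4)

M = (1/6)·B_1 + (2/3)·B_2 + (1/6)·B_3.
x-coordinate: (1/6)·8 + (2/3)·17 + (1/6)·8 = 14.
y-coordinate: (1/6)·(37/2) + (2/3)·(-1) + (1/6)·2 = 11/4.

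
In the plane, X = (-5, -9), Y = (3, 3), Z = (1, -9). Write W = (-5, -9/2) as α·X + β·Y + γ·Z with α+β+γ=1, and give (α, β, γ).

Signed area of the reference triangle: [XYZ] = ½·((-5)·(3−(-9)) + 3·(-9−(-9)) + 1·(-9−3)) = ½·(-60 + 0 − 12) = -36.
[WYZ] = ½·((-5)·(3−(-9)) + 3·(-9−(-9/2)) + 1·(-9/2−3)) = ½·(-60 − 27/2 − 15/2) = -81/2, so the X-coordinate is (-81/2)/(-36) = 9/8.
[XWZ] = ½·((-5)·(-9/2−(-9)) + (-5)·(-9−(-9)) + 1·(-9−(-9/2))) = ½·(-45/2 + 0 − 9/2) = -27/2, so the Y-coordinate is 3/8.
[XYW] = ½·((-5)·(3−(-9/2)) + 3·(-9/2−(-9)) + (-5)·(-9−3)) = ½·(-75/2 + 27/2 + 60) = 18, so the Z-coordinate is -1/2.

(9/8, 3/8, -1/2)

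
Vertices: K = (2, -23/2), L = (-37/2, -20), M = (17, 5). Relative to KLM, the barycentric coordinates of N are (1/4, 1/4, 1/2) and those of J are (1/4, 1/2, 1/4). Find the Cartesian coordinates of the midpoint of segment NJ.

Barycentric coordinates of the midpoint are the average: (1/4, 3/8, 3/8).
Converting: (1/4)·K + (3/8)·L + (3/8)·M = (-1/16, -17/2).

(-1/16, -17/2)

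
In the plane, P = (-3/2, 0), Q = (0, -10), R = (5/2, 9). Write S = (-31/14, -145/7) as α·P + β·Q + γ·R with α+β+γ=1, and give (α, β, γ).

Signed area of the reference triangle: [PQR] = ½·((-3/2)·(-10−9) + 0·(9−0) + (5/2)·(0−(-10))) = ½·(57/2 + 0 + 25) = 107/4.
[SQR] = ½·((-31/14)·(-10−9) + 0·(9−(-145/7)) + (5/2)·(-145/7−(-10))) = ½·(589/14 + 0 − 375/14) = 107/14, so the P-coordinate is (107/14)/(107/4) = 2/7.
[PSR] = ½·((-3/2)·(-145/7−9) + (-31/14)·(9−0) + (5/2)·(0−(-145/7))) = ½·(312/7 − 279/14 + 725/14) = 535/14, so the Q-coordinate is 10/7.
[PQS] = ½·((-3/2)·(-10−(-145/7)) + 0·(-145/7−0) + (-31/14)·(0−(-10))) = ½·(-225/14 + 0 − 155/7) = -535/28, so the R-coordinate is -5/7.

(2/7, 10/7, -5/7)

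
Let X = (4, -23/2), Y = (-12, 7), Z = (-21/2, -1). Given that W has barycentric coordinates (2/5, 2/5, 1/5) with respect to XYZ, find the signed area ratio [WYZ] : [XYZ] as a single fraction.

The signed ratio [WYZ]/[XYZ] equals the barycentric coordinate of W at vertex X, which is 2/5.

2/5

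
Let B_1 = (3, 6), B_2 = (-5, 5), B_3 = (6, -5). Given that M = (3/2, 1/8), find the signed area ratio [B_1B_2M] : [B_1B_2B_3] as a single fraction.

1/2

[B_1B_2B_3] = ½·(3·(5−(-5)) + (-5)·(-5−6) + 6·(6−5)) = ½·(30 + 55 + 6) = 91/2.
[B_1B_2M] = ½·(3·(5−(1/8)) + (-5)·(1/8−6) + (3/2)·(6−5)) = ½·(117/8 + 235/8 + 3/2) = 91/4, so the ratio is (91/4)/(91/2) = 1/2.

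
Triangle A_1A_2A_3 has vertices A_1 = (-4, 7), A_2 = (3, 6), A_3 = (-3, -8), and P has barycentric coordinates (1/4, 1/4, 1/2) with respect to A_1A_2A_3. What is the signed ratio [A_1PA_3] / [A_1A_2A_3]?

The signed ratio [A_1PA_3]/[A_1A_2A_3] equals the barycentric coordinate of P at vertex A_2, which is 1/4.

1/4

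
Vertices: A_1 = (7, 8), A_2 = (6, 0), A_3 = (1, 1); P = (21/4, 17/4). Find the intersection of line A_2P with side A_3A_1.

Barycentric coordinates of P with respect to A_1A_2A_3: (1/2, 1/4, 1/4).
On side A_3A_1 the A_2-coordinate is zero; dropping P's A_2-weight 1/4 and renormalizing the remaining 1/4 : 1/2 gives weights 1/3, 2/3 on A_3, A_1.
Q = (1/3)·(1, 1) + (2/3)·(7, 8) = (5, 17/3).

(5, 17/3)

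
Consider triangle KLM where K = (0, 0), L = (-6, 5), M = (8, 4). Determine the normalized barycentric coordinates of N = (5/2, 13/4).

Signed area of the reference triangle: [KLM] = ½·(0·(5−4) + (-6)·(4−0) + 8·(0−5)) = ½·(0 − 24 − 40) = -32.
[NLM] = ½·((5/2)·(5−4) + (-6)·(4−(13/4)) + 8·(13/4−5)) = ½·(5/2 − 9/2 − 14) = -8, so the K-coordinate is (-8)/(-32) = 1/4.
[KNM] = ½·(0·(13/4−4) + (5/2)·(4−0) + 8·(0−(13/4))) = ½·(0 + 10 − 26) = -8, so the L-coordinate is 1/4.
[KLN] = ½·(0·(5−(13/4)) + (-6)·(13/4−0) + (5/2)·(0−5)) = ½·(0 − 39/2 − 25/2) = -16, so the M-coordinate is 1/2.
Check: 1/4 + 1/4 + 1/2 = 1.

(1/4, 1/4, 1/2)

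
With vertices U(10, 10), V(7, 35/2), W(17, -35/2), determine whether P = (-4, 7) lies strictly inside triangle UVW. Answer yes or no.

no

Barycentric coordinates of P: (-49/3, 203/15, 19/5).
The three coordinates are negative, positive, positive; a point is interior exactly when all three are positive.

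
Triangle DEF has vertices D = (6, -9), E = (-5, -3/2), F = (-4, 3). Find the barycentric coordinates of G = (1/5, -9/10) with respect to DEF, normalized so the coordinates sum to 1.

Signed area of the reference triangle: [DEF] = ½·(6·(-3/2−3) + (-5)·(3−(-9)) + (-4)·(-9−(-3/2))) = ½·(-27 − 60 + 30) = -57/2.
[GEF] = ½·((1/5)·(-3/2−3) + (-5)·(3−(-9/10)) + (-4)·(-9/10−(-3/2))) = ½·(-9/10 − 39/2 − 12/5) = -57/5, so the D-coordinate is (-57/5)/(-57/2) = 2/5.
[DGF] = ½·(6·(-9/10−3) + (1/5)·(3−(-9)) + (-4)·(-9−(-9/10))) = ½·(-117/5 + 12/5 + 162/5) = 57/10, so the E-coordinate is -1/5.
[DEG] = ½·(6·(-3/2−(-9/10)) + (-5)·(-9/10−(-9)) + (1/5)·(-9−(-3/2))) = ½·(-18/5 − 81/2 − 3/2) = -114/5, so the F-coordinate is 4/5.
Check: 2/5 − 1/5 + 4/5 = 1.

(2/5, -1/5, 4/5)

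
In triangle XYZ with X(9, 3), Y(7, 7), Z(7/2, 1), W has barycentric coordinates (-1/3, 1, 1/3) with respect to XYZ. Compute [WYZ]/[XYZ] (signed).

-1/3

The signed ratio [WYZ]/[XYZ] equals the barycentric coordinate of W at vertex X, which is -1/3.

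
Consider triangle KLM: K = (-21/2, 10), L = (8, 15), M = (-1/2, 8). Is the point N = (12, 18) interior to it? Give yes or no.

Barycentric coordinates of N: (-5/174, 125/87, -71/174).
The three coordinates are negative, positive, negative; a point is interior exactly when all three are positive.

no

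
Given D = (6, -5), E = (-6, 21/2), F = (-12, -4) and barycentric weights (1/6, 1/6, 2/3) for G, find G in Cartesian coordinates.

(-8, -7/4)

G = (1/6)·D + (1/6)·E + (2/3)·F.
x-coordinate: (1/6)·6 + (1/6)·(-6) + (2/3)·(-12) = -8.
y-coordinate: (1/6)·(-5) + (1/6)·(21/2) + (2/3)·(-4) = -7/4.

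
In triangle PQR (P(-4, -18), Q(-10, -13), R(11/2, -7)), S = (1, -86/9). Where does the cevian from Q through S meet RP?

Barycentric coordinates of S with respect to PQR: (1/9, 2/9, 2/3).
On side RP the Q-coordinate is zero; dropping S's Q-weight 2/9 and renormalizing the remaining 2/3 : 1/9 gives weights 6/7, 1/7 on R, P.
T = (6/7)·(11/2, -7) + (1/7)·(-4, -18) = (29/7, -60/7).

(29/7, -60/7)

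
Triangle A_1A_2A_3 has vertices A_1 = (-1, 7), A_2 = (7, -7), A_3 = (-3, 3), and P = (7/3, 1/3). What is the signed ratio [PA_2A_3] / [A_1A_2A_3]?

4/9

[A_1A_2A_3] = ½·((-1)·(-7−3) + 7·(3−7) + (-3)·(7−(-7))) = ½·(10 − 28 − 42) = -30.
[PA_2A_3] = ½·((7/3)·(-7−3) + 7·(3−(1/3)) + (-3)·(1/3−(-7))) = ½·(-70/3 + 56/3 − 22) = -40/3, so the ratio is (-40/3)/(-30) = 4/9.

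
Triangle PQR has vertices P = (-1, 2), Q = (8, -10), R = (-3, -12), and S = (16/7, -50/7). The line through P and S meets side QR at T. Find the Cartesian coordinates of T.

(18/5, -54/5)

Barycentric coordinates of S with respect to PQR: (2/7, 3/7, 2/7).
On side QR the P-coordinate is zero; dropping S's P-weight 2/7 and renormalizing the remaining 3/7 : 2/7 gives weights 3/5, 2/5 on Q, R.
T = (3/5)·(8, -10) + (2/5)·(-3, -12) = (18/5, -54/5).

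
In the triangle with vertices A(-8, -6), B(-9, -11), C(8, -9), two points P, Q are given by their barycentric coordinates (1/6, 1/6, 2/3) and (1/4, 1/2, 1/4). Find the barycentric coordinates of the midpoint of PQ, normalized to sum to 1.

Since both coordinate triples sum to 1, the midpoint's barycentrics are the componentwise average.
(1/6+1/4)/2 = 5/24; similarly 1/3 and 11/24.

(5/24, 1/3, 11/24)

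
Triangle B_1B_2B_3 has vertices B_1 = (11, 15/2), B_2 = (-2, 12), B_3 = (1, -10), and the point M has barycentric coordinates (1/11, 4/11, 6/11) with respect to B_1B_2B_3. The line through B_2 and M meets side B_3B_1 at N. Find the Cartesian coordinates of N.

(17/7, -15/2)

Line B_2M meets B_3B_1 where the B_2-coordinate vanishes; zeroing M's B_2-weight and renormalizing leaves B_3, B_1-weights 6/11 : 1/11 → (6/7, 1/7).
So N = (6/7)·B_3 + (1/7)·B_1 = (17/7, -15/2).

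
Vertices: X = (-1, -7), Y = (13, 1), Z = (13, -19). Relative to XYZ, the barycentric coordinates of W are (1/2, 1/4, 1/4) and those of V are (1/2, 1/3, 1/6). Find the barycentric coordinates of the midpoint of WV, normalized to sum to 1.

(1/2, 7/24, 5/24)

Since both coordinate triples sum to 1, the midpoint's barycentrics are the componentwise average.
(1/2+1/2)/2 = 1/2; similarly 7/24 and 5/24.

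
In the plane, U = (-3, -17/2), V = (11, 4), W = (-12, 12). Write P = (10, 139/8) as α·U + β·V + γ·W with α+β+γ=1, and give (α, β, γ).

(-3/4, 5/4, 1/2)

Signed area of the reference triangle: [UVW] = ½·((-3)·(4−12) + 11·(12−(-17/2)) + (-12)·(-17/2−4)) = ½·(24 + 451/2 + 150) = 799/4.
[PVW] = ½·(10·(4−12) + 11·(12−(139/8)) + (-12)·(139/8−4)) = ½·(-80 − 473/8 − 321/2) = -2397/16, so the U-coordinate is (-2397/16)/(799/4) = -3/4.
[UPW] = ½·((-3)·(139/8−12) + 10·(12−(-17/2)) + (-12)·(-17/2−(139/8))) = ½·(-129/8 + 205 + 621/2) = 3995/16, so the V-coordinate is 5/4.
[UVP] = ½·((-3)·(4−(139/8)) + 11·(139/8−(-17/2)) + 10·(-17/2−4)) = ½·(321/8 + 2277/8 − 125) = 799/8, so the W-coordinate is 1/2.
Check: -3/4 + 5/4 + 1/2 = 1.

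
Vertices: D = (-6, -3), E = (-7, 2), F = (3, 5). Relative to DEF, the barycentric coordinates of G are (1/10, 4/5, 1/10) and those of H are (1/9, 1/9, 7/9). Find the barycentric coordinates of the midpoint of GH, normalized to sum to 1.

Since both coordinate triples sum to 1, the midpoint's barycentrics are the componentwise average.
(1/10+1/9)/2 = 19/180; similarly 41/90 and 79/180.

(19/180, 41/90, 79/180)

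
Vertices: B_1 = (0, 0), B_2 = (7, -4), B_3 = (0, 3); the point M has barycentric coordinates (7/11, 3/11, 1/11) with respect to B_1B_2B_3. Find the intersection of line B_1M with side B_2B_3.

Line B_1M meets B_2B_3 where the B_1-coordinate vanishes; zeroing M's B_1-weight and renormalizing leaves B_2, B_3-weights 3/11 : 1/11 → (3/4, 1/4).
So N = (3/4)·B_2 + (1/4)·B_3 = (21/4, -9/4).

(21/4, -9/4)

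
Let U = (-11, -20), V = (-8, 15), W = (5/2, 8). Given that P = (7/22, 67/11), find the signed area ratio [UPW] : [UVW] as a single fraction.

[UVW] = ½·((-11)·(15−8) + (-8)·(8−(-20)) + (5/2)·(-20−15)) = ½·(-77 − 224 − 175/2) = -777/4.
[UPW] = ½·((-11)·(67/11−8) + (7/22)·(8−(-20)) + (5/2)·(-20−(67/11))) = ½·(21 + 98/11 − 1435/22) = -777/44, so the ratio is (-777/44)/(-777/4) = 1/11.

1/11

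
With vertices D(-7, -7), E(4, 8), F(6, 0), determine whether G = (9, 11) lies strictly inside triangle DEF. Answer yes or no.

Barycentric coordinates of G: (-23/59, 61/59, 21/59).
The three coordinates are negative, positive, positive; a point is interior exactly when all three are positive.

no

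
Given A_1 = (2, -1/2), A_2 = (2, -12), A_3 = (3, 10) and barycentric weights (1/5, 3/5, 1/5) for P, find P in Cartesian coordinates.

(11/5, -53/10)

P = (1/5)·A_1 + (3/5)·A_2 + (1/5)·A_3.
x-coordinate: (1/5)·2 + (3/5)·2 + (1/5)·3 = 11/5.
y-coordinate: (1/5)·(-1/2) + (3/5)·(-12) + (1/5)·10 = -53/10.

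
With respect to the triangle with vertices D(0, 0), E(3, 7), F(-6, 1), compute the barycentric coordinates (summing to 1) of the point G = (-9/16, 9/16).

Signed area of the reference triangle: [DEF] = ½·(0·(7−1) + 3·(1−0) + (-6)·(0−7)) = ½·(0 + 3 + 42) = 45/2.
[GEF] = ½·((-9/16)·(7−1) + 3·(1−(9/16)) + (-6)·(9/16−7)) = ½·(-27/8 + 21/16 + 309/8) = 585/32, so the D-coordinate is (585/32)/(45/2) = 13/16.
[DGF] = ½·(0·(9/16−1) + (-9/16)·(1−0) + (-6)·(0−(9/16))) = ½·(0 − 9/16 + 27/8) = 45/32, so the E-coordinate is 1/16.
[DEG] = ½·(0·(7−(9/16)) + 3·(9/16−0) + (-9/16)·(0−7)) = ½·(0 + 27/16 + 63/16) = 45/16, so the F-coordinate is 1/8.
Check: 13/16 + 1/16 + 1/8 = 1.

(13/16, 1/16, 1/8)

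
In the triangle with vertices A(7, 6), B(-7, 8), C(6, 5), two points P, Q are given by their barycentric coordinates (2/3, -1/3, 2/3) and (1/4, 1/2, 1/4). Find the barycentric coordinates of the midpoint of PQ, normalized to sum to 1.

(11/24, 1/12, 11/24)

Since both coordinate triples sum to 1, the midpoint's barycentrics are the componentwise average.
(2/3+1/4)/2 = 11/24; similarly 1/12 and 11/24.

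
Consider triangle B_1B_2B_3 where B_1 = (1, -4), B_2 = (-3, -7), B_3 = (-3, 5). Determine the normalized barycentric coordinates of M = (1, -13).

Signed area of the reference triangle: [B_1B_2B_3] = ½·(1·(-7−5) + (-3)·(5−(-4)) + (-3)·(-4−(-7))) = ½·(-12 − 27 − 9) = -24.
[MB_2B_3] = ½·(1·(-7−5) + (-3)·(5−(-13)) + (-3)·(-13−(-7))) = ½·(-12 − 54 + 18) = -24, so the B_1-coordinate is (-24)/(-24) = 1.
[B_1MB_3] = ½·(1·(-13−5) + 1·(5−(-4)) + (-3)·(-4−(-13))) = ½·(-18 + 9 − 27) = -18, so the B_2-coordinate is 3/4.
[B_1B_2M] = ½·(1·(-7−(-13)) + (-3)·(-13−(-4)) + 1·(-4−(-7))) = ½·(6 + 27 + 3) = 18, so the B_3-coordinate is -3/4.

(1, 3/4, -3/4)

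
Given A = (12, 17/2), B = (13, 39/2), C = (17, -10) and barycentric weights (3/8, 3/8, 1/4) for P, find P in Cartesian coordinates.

(109/8, 8)

P = (3/8)·A + (3/8)·B + (1/4)·C.
x-coordinate: (3/8)·12 + (3/8)·13 + (1/4)·17 = 109/8.
y-coordinate: (3/8)·(17/2) + (3/8)·(39/2) + (1/4)·(-10) = 8.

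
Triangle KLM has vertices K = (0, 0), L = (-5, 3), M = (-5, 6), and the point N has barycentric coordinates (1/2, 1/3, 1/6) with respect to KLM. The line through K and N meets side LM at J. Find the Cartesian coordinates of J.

Line KN meets LM where the K-coordinate vanishes; zeroing N's K-weight and renormalizing leaves L, M-weights 1/3 : 1/6 → (2/3, 1/3).
So J = (2/3)·L + (1/3)·M = (-5, 4).

(-5, 4)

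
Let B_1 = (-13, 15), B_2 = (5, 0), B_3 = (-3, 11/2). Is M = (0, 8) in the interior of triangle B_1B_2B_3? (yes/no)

no

Barycentric coordinates of M: (73/42, 107/42, -23/7).
The three coordinates are positive, positive, negative; a point is interior exactly when all three are positive.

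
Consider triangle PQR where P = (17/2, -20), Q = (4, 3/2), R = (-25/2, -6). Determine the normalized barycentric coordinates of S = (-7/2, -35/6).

Signed area of the reference triangle: [PQR] = ½·((17/2)·(3/2−(-6)) + 4·(-6−(-20)) + (-25/2)·(-20−(3/2))) = ½·(255/4 + 56 + 1075/4) = 777/4.
[SQR] = ½·((-7/2)·(3/2−(-6)) + 4·(-6−(-35/6)) + (-25/2)·(-35/6−(3/2))) = ½·(-105/4 − 2/3 + 275/3) = 259/8, so the P-coordinate is (259/8)/(777/4) = 1/6.
[PSR] = ½·((17/2)·(-35/6−(-6)) + (-7/2)·(-6−(-20)) + (-25/2)·(-20−(-35/6))) = ½·(17/12 − 49 + 2125/12) = 259/4, so the Q-coordinate is 1/3.
[PQS] = ½·((17/2)·(3/2−(-35/6)) + 4·(-35/6−(-20)) + (-7/2)·(-20−(3/2))) = ½·(187/3 + 170/3 + 301/4) = 777/8, so the R-coordinate is 1/2.

(1/6, 1/3, 1/2)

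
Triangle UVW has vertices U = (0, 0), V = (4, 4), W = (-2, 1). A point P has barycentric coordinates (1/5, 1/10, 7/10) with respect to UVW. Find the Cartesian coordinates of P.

P = (1/5)·U + (1/10)·V + (7/10)·W.
x-coordinate: (1/5)·0 + (1/10)·4 + (7/10)·(-2) = -1.
y-coordinate: (1/5)·0 + (1/10)·4 + (7/10)·1 = 11/10.

(-1, 11/10)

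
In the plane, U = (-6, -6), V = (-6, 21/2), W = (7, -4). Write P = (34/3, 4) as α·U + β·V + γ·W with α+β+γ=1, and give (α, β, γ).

Signed area of the reference triangle: [UVW] = ½·((-6)·(21/2−(-4)) + (-6)·(-4−(-6)) + 7·(-6−(21/2))) = ½·(-87 − 12 − 231/2) = -429/4.
[PVW] = ½·((34/3)·(21/2−(-4)) + (-6)·(-4−4) + 7·(4−(21/2))) = ½·(493/3 + 48 − 91/2) = 1001/12, so the U-coordinate is (1001/12)/(-429/4) = -7/9.
[UPW] = ½·((-6)·(4−(-4)) + (34/3)·(-4−(-6)) + 7·(-6−4)) = ½·(-48 + 68/3 − 70) = -143/3, so the V-coordinate is 4/9.
[UVP] = ½·((-6)·(21/2−4) + (-6)·(4−(-6)) + (34/3)·(-6−(21/2))) = ½·(-39 − 60 − 187) = -143, so the W-coordinate is 4/3.

(-7/9, 4/9, 4/3)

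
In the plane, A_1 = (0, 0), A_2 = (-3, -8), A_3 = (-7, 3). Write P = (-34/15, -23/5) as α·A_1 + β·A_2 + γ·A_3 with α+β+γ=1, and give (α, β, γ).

(1/3, 3/5, 1/15)

Signed area of the reference triangle: [A_1A_2A_3] = ½·(0·(-8−3) + (-3)·(3−0) + (-7)·(0−(-8))) = ½·(0 − 9 − 56) = -65/2.
[PA_2A_3] = ½·((-34/15)·(-8−3) + (-3)·(3−(-23/5)) + (-7)·(-23/5−(-8))) = ½·(374/15 − 114/5 − 119/5) = -65/6, so the A_1-coordinate is (-65/6)/(-65/2) = 1/3.
[A_1PA_3] = ½·(0·(-23/5−3) + (-34/15)·(3−0) + (-7)·(0−(-23/5))) = ½·(0 − 34/5 − 161/5) = -39/2, so the A_2-coordinate is 3/5.
[A_1A_2P] = ½·(0·(-8−(-23/5)) + (-3)·(-23/5−0) + (-34/15)·(0−(-8))) = ½·(0 + 69/5 − 272/15) = -13/6, so the A_3-coordinate is 1/15.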